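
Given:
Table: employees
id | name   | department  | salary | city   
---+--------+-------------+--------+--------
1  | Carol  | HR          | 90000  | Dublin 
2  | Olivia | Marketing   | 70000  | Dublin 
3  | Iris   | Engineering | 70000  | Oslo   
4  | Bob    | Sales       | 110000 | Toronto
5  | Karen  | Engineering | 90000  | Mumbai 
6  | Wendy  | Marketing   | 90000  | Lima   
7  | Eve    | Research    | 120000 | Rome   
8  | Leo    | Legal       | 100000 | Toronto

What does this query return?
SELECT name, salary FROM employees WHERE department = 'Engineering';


Filtering: department = 'Engineering'
Matching rows: 2

2 rows:
Iris, 70000
Karen, 90000


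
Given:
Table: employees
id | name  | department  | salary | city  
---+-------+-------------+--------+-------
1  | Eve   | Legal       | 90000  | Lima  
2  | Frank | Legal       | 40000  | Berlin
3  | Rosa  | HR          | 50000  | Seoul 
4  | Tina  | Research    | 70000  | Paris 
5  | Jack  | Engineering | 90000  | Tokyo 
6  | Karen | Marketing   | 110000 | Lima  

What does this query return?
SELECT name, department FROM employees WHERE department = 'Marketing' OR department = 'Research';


Filtering: department = 'Marketing' OR 'Research'
Matching: 2 rows

2 rows:
Tina, Research
Karen, Marketing


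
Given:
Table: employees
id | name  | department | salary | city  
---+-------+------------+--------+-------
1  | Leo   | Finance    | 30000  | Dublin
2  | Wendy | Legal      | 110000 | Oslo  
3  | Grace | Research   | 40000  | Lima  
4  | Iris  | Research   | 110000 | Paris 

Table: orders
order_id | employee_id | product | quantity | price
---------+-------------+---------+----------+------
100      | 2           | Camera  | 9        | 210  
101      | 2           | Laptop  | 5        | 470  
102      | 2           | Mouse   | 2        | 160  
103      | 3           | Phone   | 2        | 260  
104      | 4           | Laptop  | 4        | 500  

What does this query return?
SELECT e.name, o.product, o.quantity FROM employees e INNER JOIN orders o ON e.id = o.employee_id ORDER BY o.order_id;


Joining employees.id = orders.employee_id:
  employee Wendy (id=2) -> order Camera
  employee Wendy (id=2) -> order Laptop
  employee Wendy (id=2) -> order Mouse
  employee Grace (id=3) -> order Phone
  employee Iris (id=4) -> order Laptop


5 rows:
Wendy, Camera, 9
Wendy, Laptop, 5
Wendy, Mouse, 2
Grace, Phone, 2
Iris, Laptop, 4


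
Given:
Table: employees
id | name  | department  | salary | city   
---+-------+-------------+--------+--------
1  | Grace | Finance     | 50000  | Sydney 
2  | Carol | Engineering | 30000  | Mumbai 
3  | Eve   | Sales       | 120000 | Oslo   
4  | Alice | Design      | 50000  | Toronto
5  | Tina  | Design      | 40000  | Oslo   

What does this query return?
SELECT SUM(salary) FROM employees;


SUM(salary) = 50000 + 30000 + 120000 + 50000 + 40000 = 290000

290000


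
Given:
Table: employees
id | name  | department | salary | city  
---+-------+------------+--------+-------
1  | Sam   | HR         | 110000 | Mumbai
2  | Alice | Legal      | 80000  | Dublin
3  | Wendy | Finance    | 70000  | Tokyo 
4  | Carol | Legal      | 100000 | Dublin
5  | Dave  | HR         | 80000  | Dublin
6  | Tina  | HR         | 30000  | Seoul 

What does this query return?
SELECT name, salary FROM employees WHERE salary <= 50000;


Filtering: salary <= 50000
Matching: 1 rows

1 rows:
Tina, 30000


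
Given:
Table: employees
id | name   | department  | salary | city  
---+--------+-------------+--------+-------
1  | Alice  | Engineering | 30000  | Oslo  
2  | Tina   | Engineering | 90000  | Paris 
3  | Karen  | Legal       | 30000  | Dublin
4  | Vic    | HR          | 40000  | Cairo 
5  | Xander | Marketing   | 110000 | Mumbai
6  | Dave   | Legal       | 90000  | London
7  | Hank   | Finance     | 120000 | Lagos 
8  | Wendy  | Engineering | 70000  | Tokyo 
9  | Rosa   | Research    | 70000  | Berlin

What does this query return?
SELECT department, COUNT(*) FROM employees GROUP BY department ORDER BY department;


Assigning each row to its department group:
  Alice -> Engineering
  Tina -> Engineering
  Karen -> Legal
  Vic -> HR
  Xander -> Marketing
  Dave -> Legal
  Hank -> Finance
  Wendy -> Engineering
  Rosa -> Research


6 groups:
Engineering, 3
Finance, 1
HR, 1
Legal, 2
Marketing, 1
Research, 1


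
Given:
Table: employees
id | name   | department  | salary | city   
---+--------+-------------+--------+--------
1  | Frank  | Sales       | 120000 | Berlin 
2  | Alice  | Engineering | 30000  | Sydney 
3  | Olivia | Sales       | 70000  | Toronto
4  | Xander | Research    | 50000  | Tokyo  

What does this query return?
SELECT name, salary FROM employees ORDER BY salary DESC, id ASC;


Sorting by salary DESC, then id ASC for ties

4 rows:
Frank, 120000
Olivia, 70000
Xander, 50000
Alice, 30000


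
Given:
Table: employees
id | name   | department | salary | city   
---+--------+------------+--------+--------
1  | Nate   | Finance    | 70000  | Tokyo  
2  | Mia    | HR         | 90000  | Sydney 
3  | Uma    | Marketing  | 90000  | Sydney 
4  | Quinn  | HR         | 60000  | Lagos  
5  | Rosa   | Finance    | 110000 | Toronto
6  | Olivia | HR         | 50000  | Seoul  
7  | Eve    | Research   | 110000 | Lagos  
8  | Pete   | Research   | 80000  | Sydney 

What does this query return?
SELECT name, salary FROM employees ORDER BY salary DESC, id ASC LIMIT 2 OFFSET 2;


Sort by salary DESC (id ASC tiebreak), then skip 2 and take 2
Rows 3 through 4

2 rows:
Mia, 90000
Uma, 90000


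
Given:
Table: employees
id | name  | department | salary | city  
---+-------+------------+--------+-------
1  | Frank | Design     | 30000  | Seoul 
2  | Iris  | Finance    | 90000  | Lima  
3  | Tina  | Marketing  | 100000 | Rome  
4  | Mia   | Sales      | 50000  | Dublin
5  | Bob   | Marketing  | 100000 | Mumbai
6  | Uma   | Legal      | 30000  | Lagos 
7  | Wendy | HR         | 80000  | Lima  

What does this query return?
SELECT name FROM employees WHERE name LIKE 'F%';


LIKE 'F%' matches names starting with 'F'
Matching: 1

1 rows:
Frank


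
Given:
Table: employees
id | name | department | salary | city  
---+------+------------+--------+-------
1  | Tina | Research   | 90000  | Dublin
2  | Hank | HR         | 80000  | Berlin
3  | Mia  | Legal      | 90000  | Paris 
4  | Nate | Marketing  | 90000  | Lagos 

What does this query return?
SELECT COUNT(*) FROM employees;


COUNT(*) counts all rows

4


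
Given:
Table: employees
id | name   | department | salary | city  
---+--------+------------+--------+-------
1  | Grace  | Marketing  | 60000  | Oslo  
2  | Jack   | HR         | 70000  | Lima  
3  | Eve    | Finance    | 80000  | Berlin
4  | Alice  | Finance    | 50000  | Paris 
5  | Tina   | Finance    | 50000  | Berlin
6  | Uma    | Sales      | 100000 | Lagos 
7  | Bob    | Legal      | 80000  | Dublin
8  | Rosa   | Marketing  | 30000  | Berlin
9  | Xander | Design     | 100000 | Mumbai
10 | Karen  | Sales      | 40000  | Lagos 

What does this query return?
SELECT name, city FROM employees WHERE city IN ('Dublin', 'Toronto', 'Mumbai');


Filtering: city IN ('Dublin', 'Toronto', 'Mumbai')
Matching: 2 rows

2 rows:
Bob, Dublin
Xander, Mumbai


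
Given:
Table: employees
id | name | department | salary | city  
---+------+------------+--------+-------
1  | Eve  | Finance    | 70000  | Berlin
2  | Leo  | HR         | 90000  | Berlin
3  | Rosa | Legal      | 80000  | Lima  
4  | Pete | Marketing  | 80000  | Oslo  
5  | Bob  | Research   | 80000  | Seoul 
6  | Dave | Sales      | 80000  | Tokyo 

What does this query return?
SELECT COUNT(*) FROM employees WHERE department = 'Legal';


Counting rows where department = 'Legal'
  Rosa -> MATCH


1


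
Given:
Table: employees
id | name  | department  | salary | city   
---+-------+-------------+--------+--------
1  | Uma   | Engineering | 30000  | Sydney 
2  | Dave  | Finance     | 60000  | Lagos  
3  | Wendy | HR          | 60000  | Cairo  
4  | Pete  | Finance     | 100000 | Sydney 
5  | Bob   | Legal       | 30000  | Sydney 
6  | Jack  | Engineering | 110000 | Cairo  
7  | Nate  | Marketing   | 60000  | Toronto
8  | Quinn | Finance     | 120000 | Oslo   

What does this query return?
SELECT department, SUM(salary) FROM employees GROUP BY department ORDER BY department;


Summing salary within each department:
  Engineering: 30000 + 110000 = 140000
  Finance: 60000 + 100000 + 120000 = 280000
  HR: 60000 = 60000
  Legal: 30000 = 30000
  Marketing: 60000 = 60000


5 groups:
Engineering, 140000
Finance, 280000
HR, 60000
Legal, 30000
Marketing, 60000


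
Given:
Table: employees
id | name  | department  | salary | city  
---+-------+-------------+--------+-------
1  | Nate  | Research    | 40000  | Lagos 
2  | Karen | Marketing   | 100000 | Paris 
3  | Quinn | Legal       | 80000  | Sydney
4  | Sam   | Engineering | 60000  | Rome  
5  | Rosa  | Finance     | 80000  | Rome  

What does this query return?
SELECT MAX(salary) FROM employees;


Salaries: 40000, 100000, 80000, 60000, 80000
MAX = 100000

100000


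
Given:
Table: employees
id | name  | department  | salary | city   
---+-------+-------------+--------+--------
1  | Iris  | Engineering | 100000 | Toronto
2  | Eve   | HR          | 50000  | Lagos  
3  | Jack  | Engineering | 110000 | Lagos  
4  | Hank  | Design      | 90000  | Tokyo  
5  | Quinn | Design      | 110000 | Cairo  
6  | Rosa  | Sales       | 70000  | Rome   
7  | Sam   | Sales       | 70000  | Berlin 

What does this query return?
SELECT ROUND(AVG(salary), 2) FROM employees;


SUM(salary) = 600000
COUNT = 7
ROUND(AVG, 2) = ROUND(600000 / 7, 2) = 85714.29

85714.29


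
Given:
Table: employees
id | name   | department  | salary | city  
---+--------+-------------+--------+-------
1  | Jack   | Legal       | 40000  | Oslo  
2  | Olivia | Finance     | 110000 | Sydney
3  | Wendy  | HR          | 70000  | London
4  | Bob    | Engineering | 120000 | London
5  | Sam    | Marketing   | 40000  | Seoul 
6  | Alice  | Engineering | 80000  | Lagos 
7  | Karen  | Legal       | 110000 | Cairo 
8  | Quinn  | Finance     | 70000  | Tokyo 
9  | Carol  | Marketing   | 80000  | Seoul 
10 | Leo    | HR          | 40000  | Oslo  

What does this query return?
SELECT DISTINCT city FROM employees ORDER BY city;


All 'city' values (row order): Oslo, Sydney, London, London, Seoul, Lagos, Cairo, Tokyo, Seoul, Oslo
Removing duplicates leaves 7 unique value(s).

7 values:
Cairo
Lagos
London
Oslo
Seoul
Sydney
Tokyo


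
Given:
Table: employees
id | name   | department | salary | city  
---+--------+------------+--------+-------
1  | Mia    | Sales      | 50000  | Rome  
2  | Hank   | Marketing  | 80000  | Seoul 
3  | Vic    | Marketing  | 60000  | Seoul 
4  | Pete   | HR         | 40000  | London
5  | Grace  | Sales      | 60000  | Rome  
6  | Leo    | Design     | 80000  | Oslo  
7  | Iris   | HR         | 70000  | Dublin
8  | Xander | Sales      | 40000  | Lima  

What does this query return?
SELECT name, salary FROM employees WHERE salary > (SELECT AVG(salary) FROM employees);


Subquery: AVG(salary) = 60000.0
Filtering: salary > 60000.0
  Hank (80000) -> MATCH
  Leo (80000) -> MATCH
  Iris (70000) -> MATCH


3 rows:
Hank, 80000
Leo, 80000
Iris, 70000


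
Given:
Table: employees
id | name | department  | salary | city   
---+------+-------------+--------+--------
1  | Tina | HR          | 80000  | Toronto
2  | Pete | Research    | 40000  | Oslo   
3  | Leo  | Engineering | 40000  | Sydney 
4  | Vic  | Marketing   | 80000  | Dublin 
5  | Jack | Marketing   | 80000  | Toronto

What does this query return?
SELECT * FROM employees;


SELECT * returns all 5 rows with all columns

5 rows:
1, Tina, HR, 80000, Toronto
2, Pete, Research, 40000, Oslo
3, Leo, Engineering, 40000, Sydney
4, Vic, Marketing, 80000, Dublin
5, Jack, Marketing, 80000, Toronto


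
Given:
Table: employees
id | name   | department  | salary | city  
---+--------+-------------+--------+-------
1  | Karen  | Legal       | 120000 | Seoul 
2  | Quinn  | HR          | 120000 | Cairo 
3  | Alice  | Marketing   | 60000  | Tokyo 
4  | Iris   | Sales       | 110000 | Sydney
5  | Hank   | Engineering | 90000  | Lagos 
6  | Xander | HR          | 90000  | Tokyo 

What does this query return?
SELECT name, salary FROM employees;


Projecting columns: name, salary

6 rows:
Karen, 120000
Quinn, 120000
Alice, 60000
Iris, 110000
Hank, 90000
Xander, 90000


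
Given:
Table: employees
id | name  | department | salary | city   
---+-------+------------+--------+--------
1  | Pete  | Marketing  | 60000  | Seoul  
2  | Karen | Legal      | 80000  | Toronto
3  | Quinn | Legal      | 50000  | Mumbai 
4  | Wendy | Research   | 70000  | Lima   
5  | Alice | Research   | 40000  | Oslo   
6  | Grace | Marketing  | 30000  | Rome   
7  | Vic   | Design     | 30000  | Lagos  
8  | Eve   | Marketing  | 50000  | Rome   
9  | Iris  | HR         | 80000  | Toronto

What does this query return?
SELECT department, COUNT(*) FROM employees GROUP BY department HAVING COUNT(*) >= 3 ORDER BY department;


Groups with count >= 3:
  Marketing: 3 -> PASS
  Design: 1 -> filtered out
  HR: 1 -> filtered out
  Legal: 2 -> filtered out
  Research: 2 -> filtered out


1 groups:
Marketing, 3


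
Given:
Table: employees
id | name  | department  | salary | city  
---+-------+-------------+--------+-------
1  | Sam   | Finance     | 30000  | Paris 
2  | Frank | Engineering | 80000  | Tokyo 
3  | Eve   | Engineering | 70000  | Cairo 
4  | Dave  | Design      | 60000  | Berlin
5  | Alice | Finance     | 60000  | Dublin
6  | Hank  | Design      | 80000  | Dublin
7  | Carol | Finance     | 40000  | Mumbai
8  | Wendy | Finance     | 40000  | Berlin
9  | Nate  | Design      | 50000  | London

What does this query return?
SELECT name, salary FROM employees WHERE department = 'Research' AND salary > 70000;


Filtering: department = 'Research' AND salary > 70000
Matching: 0 rows

Empty result set (0 rows)


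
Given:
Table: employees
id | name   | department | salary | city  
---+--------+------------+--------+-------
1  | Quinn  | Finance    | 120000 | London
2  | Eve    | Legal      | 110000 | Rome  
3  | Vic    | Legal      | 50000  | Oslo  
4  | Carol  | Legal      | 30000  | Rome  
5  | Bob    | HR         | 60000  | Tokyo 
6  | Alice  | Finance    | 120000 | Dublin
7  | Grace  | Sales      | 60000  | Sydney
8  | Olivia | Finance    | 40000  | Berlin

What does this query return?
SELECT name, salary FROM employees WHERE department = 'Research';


Filtering: department = 'Research'
Matching rows: 0

Empty result set (0 rows)


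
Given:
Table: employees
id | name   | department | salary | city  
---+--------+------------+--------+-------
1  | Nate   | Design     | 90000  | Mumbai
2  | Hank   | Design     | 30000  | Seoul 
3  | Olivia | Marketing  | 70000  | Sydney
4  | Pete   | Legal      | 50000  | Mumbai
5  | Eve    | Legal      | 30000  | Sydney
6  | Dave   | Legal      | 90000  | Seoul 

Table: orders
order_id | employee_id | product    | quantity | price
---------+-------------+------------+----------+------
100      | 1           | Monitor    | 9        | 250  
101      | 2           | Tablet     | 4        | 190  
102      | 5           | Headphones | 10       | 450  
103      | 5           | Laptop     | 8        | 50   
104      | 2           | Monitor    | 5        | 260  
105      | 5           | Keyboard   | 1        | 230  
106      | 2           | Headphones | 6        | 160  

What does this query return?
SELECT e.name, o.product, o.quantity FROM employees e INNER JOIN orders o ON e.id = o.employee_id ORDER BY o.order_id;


Joining employees.id = orders.employee_id:
  employee Nate (id=1) -> order Monitor
  employee Hank (id=2) -> order Tablet
  employee Eve (id=5) -> order Headphones
  employee Eve (id=5) -> order Laptop
  employee Hank (id=2) -> order Monitor
  employee Eve (id=5) -> order Keyboard
  employee Hank (id=2) -> order Headphones


7 rows:
Nate, Monitor, 9
Hank, Tablet, 4
Eve, Headphones, 10
Eve, Laptop, 8
Hank, Monitor, 5
Eve, Keyboard, 1
Hank, Headphones, 6


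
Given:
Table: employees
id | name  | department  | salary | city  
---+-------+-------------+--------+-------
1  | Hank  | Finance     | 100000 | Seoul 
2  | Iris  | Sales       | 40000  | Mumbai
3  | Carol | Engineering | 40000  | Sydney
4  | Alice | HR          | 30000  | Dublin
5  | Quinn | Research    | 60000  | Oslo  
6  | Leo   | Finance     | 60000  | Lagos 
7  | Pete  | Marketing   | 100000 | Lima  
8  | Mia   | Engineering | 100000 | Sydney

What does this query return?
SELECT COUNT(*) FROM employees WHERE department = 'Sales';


Counting rows where department = 'Sales'
  Iris -> MATCH


1


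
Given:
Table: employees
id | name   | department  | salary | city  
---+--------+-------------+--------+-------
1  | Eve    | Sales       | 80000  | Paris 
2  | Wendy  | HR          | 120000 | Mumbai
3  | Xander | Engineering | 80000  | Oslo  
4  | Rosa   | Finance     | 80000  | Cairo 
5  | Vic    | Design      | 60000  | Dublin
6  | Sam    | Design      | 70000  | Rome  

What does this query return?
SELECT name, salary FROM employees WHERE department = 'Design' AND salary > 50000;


Filtering: department = 'Design' AND salary > 50000
Matching: 2 rows

2 rows:
Vic, 60000
Sam, 70000


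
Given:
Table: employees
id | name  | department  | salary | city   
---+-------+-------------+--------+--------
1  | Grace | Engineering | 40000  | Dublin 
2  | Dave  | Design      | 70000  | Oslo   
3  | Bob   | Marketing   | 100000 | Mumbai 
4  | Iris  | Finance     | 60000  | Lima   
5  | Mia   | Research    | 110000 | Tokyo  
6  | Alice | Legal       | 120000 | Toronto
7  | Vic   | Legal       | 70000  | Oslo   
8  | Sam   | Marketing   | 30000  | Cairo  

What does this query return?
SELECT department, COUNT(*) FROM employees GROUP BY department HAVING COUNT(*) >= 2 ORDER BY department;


Groups with count >= 2:
  Legal: 2 -> PASS
  Marketing: 2 -> PASS
  Design: 1 -> filtered out
  Engineering: 1 -> filtered out
  Finance: 1 -> filtered out
  Research: 1 -> filtered out


2 groups:
Legal, 2
Marketing, 2


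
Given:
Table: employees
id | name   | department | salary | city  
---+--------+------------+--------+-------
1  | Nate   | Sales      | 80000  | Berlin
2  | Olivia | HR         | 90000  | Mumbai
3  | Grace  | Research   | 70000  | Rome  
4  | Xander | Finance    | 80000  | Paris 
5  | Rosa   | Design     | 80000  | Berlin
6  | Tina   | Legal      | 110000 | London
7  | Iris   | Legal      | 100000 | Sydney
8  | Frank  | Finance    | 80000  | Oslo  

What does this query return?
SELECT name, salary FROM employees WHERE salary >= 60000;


Filtering: salary >= 60000
Matching: 8 rows

8 rows:
Nate, 80000
Olivia, 90000
Grace, 70000
Xander, 80000
Rosa, 80000
Tina, 110000
Iris, 100000
Frank, 80000


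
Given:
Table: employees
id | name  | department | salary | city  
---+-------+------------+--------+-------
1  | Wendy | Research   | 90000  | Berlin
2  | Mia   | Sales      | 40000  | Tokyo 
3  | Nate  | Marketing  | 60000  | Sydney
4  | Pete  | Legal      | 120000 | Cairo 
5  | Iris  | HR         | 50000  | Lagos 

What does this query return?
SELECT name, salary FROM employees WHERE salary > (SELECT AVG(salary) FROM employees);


Subquery: AVG(salary) = 72000.0
Filtering: salary > 72000.0
  Wendy (90000) -> MATCH
  Pete (120000) -> MATCH


2 rows:
Wendy, 90000
Pete, 120000


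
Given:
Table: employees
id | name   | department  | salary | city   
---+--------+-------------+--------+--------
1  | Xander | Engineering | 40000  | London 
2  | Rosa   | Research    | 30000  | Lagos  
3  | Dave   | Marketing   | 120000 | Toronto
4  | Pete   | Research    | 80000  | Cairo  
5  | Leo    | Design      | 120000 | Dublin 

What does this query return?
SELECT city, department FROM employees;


Projecting columns: city, department

5 rows:
London, Engineering
Lagos, Research
Toronto, Marketing
Cairo, Research
Dublin, Design


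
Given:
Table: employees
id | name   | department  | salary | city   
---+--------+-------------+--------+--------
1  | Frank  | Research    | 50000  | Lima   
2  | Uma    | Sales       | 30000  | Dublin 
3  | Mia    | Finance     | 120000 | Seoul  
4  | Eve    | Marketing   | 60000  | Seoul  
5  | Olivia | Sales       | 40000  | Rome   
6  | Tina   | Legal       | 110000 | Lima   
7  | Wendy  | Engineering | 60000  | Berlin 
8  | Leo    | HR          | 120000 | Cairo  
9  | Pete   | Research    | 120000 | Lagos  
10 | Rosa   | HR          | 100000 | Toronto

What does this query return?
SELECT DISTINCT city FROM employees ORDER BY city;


All 'city' values (row order): Lima, Dublin, Seoul, Seoul, Rome, Lima, Berlin, Cairo, Lagos, Toronto
Removing duplicates leaves 8 unique value(s).

8 values:
Berlin
Cairo
Dublin
Lagos
Lima
Rome
Seoul
Toronto


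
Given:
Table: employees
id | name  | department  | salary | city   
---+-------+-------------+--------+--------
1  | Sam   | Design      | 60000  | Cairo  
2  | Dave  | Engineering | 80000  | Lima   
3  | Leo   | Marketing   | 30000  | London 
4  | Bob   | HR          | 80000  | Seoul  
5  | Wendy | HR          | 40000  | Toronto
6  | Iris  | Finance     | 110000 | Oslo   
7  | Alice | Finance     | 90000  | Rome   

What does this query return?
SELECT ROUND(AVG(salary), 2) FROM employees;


SUM(salary) = 490000
COUNT = 7
ROUND(AVG, 2) = ROUND(490000 / 7, 2) = 70000.0

70000.0


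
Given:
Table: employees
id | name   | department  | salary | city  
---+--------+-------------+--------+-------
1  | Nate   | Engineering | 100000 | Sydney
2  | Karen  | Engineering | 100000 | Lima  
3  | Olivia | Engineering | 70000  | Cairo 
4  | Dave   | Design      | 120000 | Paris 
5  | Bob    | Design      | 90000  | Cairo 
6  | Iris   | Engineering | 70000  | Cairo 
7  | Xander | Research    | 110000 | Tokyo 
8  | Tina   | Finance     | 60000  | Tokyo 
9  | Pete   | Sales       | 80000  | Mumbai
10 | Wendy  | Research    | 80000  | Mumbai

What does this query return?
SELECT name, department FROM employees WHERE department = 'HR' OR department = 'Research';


Filtering: department = 'HR' OR 'Research'
Matching: 2 rows

2 rows:
Xander, Research
Wendy, Research


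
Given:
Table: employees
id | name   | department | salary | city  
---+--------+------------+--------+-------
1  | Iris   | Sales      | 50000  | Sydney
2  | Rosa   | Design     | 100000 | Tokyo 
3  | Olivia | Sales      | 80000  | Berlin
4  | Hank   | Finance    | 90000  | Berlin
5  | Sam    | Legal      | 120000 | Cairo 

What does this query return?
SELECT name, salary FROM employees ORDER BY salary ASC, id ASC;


Sorting by salary ASC, then id ASC for ties

5 rows:
Iris, 50000
Olivia, 80000
Hank, 90000
Rosa, 100000
Sam, 120000


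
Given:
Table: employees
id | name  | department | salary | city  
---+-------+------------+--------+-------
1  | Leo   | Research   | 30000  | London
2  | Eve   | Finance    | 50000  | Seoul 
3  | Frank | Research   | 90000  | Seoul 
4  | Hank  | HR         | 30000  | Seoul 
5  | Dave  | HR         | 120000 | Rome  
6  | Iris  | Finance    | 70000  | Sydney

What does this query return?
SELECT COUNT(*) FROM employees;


COUNT(*) counts all rows

6


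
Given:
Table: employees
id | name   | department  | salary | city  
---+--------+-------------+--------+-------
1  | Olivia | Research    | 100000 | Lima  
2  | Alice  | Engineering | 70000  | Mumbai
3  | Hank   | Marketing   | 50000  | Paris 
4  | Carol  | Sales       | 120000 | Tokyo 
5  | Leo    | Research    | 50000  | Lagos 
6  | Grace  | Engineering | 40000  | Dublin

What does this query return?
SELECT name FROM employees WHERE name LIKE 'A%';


LIKE 'A%' matches names starting with 'A'
Matching: 1

1 rows:
Alice


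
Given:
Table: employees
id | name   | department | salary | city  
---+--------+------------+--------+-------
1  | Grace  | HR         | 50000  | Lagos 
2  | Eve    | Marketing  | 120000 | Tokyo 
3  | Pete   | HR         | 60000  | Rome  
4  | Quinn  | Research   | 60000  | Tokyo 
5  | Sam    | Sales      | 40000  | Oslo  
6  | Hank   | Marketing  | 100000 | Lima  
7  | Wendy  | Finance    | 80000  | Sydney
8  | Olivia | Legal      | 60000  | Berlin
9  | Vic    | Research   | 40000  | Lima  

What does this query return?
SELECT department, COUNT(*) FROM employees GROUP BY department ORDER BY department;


Assigning each row to its department group:
  Grace -> HR
  Eve -> Marketing
  Pete -> HR
  Quinn -> Research
  Sam -> Sales
  Hank -> Marketing
  Wendy -> Finance
  Olivia -> Legal
  Vic -> Research


6 groups:
Finance, 1
HR, 2
Legal, 1
Marketing, 2
Research, 2
Sales, 1


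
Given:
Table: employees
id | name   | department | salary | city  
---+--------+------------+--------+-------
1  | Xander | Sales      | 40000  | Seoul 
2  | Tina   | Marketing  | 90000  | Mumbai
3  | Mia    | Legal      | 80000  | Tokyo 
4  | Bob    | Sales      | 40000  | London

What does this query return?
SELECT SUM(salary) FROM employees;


SUM(salary) = 40000 + 90000 + 80000 + 40000 = 250000

250000


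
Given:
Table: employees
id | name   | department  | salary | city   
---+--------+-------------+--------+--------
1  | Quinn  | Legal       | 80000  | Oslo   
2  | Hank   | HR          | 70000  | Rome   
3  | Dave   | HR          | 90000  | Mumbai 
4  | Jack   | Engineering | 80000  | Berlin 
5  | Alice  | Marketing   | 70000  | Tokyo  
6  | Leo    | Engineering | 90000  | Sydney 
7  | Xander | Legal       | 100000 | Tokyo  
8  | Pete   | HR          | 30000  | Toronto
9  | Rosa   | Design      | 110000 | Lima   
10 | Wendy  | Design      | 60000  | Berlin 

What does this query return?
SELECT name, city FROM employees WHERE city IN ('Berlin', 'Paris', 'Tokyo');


Filtering: city IN ('Berlin', 'Paris', 'Tokyo')
Matching: 4 rows

4 rows:
Jack, Berlin
Alice, Tokyo
Xander, Tokyo
Wendy, Berlin


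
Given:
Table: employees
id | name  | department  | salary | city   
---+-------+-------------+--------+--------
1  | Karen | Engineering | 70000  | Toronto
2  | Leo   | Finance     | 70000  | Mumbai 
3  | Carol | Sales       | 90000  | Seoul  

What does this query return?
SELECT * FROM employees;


SELECT * returns all 3 rows with all columns

3 rows:
1, Karen, Engineering, 70000, Toronto
2, Leo, Finance, 70000, Mumbai
3, Carol, Sales, 90000, Seoul


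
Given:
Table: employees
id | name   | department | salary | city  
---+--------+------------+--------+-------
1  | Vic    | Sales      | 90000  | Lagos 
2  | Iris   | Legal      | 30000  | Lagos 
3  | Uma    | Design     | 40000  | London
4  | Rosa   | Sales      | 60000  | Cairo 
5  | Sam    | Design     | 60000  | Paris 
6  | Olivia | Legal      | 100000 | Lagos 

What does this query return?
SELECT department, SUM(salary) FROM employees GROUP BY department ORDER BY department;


Summing salary within each department:
  Design: 40000 + 60000 = 100000
  Legal: 30000 + 100000 = 130000
  Sales: 90000 + 60000 = 150000


3 groups:
Design, 100000
Legal, 130000
Sales, 150000


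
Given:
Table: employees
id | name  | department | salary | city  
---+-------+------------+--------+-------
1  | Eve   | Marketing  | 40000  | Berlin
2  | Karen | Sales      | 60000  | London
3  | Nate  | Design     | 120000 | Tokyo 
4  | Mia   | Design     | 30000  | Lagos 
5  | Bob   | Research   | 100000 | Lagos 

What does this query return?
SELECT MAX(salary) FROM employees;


Salaries: 40000, 60000, 120000, 30000, 100000
MAX = 120000

120000


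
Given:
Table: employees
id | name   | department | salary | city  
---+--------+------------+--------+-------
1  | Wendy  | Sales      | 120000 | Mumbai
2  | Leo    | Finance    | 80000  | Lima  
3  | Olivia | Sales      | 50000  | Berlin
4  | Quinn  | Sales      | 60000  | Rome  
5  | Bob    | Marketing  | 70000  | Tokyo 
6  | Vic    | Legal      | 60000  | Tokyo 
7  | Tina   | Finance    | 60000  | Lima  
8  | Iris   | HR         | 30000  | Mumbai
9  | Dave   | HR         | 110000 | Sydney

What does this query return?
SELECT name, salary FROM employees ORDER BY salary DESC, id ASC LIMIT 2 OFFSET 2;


Sort by salary DESC (id ASC tiebreak), then skip 2 and take 2
Rows 3 through 4

2 rows:
Leo, 80000
Bob, 70000


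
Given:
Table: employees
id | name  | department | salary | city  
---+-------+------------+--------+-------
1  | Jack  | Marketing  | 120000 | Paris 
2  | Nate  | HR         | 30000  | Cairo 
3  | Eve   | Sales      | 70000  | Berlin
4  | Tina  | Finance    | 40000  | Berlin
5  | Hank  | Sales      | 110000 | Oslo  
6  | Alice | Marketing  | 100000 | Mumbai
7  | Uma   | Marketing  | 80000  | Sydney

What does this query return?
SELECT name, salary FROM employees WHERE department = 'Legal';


Filtering: department = 'Legal'
Matching rows: 0

Empty result set (0 rows)


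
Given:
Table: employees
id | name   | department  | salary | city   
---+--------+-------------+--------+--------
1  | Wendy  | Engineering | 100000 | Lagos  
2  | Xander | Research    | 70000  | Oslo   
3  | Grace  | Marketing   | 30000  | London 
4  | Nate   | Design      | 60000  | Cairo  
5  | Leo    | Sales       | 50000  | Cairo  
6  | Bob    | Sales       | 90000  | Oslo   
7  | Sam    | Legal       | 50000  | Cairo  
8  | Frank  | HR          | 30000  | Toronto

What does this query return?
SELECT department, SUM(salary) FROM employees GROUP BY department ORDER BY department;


Summing salary within each department:
  Design: 60000 = 60000
  Engineering: 100000 = 100000
  HR: 30000 = 30000
  Legal: 50000 = 50000
  Marketing: 30000 = 30000
  Research: 70000 = 70000
  Sales: 50000 + 90000 = 140000


7 groups:
Design, 60000
Engineering, 100000
HR, 30000
Legal, 50000
Marketing, 30000
Research, 70000
Sales, 140000


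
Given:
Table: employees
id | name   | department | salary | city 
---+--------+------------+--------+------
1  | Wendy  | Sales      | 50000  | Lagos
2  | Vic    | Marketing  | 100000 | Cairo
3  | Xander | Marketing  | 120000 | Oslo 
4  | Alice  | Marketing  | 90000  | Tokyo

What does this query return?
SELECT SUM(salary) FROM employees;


SUM(salary) = 50000 + 100000 + 120000 + 90000 = 360000

360000


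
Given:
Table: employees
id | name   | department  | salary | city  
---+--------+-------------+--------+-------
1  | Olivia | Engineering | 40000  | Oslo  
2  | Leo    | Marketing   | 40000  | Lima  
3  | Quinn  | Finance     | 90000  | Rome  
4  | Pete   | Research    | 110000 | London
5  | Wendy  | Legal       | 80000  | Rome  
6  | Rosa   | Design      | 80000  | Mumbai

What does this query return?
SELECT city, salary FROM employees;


Projecting columns: city, salary

6 rows:
Oslo, 40000
Lima, 40000
Rome, 90000
London, 110000
Rome, 80000
Mumbai, 80000


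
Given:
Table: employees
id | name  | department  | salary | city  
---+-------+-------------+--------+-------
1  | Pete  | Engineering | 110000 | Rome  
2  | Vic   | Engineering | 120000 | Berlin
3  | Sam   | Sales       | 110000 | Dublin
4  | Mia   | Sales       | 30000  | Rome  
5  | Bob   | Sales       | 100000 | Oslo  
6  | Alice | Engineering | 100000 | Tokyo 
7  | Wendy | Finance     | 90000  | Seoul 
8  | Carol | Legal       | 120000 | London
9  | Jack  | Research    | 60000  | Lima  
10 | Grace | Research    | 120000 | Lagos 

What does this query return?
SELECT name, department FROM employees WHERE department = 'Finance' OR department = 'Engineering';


Filtering: department = 'Finance' OR 'Engineering'
Matching: 4 rows

4 rows:
Pete, Engineering
Vic, Engineering
Alice, Engineering
Wendy, Finance


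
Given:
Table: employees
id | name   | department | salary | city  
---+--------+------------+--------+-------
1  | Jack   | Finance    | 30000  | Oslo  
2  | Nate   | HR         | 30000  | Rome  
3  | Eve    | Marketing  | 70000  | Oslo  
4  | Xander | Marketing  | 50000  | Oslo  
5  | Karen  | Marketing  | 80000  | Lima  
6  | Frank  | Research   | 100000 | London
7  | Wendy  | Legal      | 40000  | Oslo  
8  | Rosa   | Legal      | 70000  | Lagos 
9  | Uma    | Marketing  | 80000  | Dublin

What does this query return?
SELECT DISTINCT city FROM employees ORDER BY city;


All 'city' values (row order): Oslo, Rome, Oslo, Oslo, Lima, London, Oslo, Lagos, Dublin
Removing duplicates leaves 6 unique value(s).

6 values:
Dublin
Lagos
Lima
London
Oslo
Rome


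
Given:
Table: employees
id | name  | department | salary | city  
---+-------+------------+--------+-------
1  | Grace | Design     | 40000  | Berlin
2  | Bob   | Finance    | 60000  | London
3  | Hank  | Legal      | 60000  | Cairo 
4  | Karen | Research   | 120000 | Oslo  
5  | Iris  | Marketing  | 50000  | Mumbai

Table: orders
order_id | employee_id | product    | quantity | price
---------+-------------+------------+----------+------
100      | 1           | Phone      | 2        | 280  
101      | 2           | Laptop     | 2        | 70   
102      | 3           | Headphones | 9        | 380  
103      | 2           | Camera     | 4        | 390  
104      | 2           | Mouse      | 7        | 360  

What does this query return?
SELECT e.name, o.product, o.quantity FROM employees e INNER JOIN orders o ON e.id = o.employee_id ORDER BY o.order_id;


Joining employees.id = orders.employee_id:
  employee Grace (id=1) -> order Phone
  employee Bob (id=2) -> order Laptop
  employee Hank (id=3) -> order Headphones
  employee Bob (id=2) -> order Camera
  employee Bob (id=2) -> order Mouse


5 rows:
Grace, Phone, 2
Bob, Laptop, 2
Hank, Headphones, 9
Bob, Camera, 4
Bob, Mouse, 7


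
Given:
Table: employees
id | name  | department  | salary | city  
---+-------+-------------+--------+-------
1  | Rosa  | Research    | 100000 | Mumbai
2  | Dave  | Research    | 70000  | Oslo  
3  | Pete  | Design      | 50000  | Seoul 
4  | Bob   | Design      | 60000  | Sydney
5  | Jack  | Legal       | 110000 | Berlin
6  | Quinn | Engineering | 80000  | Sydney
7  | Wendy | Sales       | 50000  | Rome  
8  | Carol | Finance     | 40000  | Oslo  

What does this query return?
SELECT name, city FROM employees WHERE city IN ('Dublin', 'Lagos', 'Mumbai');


Filtering: city IN ('Dublin', 'Lagos', 'Mumbai')
Matching: 1 rows

1 rows:
Rosa, Mumbai


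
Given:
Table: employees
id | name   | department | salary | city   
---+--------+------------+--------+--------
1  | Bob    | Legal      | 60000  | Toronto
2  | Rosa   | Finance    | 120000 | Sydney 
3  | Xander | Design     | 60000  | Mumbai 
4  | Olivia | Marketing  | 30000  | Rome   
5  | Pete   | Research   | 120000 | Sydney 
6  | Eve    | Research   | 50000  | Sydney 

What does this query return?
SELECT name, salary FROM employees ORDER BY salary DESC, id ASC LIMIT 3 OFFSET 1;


Sort by salary DESC (id ASC tiebreak), then skip 1 and take 3
Rows 2 through 4

3 rows:
Pete, 120000
Bob, 60000
Xander, 60000


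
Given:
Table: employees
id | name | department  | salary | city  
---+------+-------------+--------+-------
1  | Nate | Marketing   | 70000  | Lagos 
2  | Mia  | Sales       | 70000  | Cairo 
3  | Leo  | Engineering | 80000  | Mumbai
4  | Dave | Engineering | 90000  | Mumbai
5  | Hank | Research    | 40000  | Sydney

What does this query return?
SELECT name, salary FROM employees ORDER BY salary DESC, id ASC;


Sorting by salary DESC, then id ASC for ties

5 rows:
Dave, 90000
Leo, 80000
Nate, 70000
Mia, 70000
Hank, 40000


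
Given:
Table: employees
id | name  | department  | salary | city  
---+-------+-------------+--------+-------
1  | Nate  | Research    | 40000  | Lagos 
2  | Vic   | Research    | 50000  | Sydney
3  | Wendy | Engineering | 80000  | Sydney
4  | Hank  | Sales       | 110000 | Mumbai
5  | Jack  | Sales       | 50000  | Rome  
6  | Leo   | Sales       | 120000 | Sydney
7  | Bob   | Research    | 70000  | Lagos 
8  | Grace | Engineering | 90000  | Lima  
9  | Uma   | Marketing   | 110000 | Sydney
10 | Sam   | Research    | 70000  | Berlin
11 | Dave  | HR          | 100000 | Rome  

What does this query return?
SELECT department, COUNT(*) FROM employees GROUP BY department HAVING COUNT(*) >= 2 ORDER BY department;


Groups with count >= 2:
  Engineering: 2 -> PASS
  Research: 4 -> PASS
  Sales: 3 -> PASS
  HR: 1 -> filtered out
  Marketing: 1 -> filtered out


3 groups:
Engineering, 2
Research, 4
Sales, 3


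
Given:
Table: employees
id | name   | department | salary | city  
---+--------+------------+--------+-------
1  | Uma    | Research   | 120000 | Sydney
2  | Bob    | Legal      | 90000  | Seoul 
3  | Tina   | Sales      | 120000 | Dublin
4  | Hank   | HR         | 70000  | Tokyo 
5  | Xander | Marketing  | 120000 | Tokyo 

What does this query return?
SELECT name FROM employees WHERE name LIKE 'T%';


LIKE 'T%' matches names starting with 'T'
Matching: 1

1 rows:
Tina


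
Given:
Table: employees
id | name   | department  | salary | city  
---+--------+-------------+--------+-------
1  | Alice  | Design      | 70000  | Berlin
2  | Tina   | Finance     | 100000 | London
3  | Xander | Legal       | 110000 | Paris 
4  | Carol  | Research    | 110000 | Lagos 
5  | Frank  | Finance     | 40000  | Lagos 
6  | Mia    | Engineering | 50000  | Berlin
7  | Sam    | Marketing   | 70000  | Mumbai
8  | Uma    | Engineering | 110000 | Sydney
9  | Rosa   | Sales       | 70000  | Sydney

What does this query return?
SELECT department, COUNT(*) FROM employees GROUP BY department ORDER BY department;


Assigning each row to its department group:
  Alice -> Design
  Tina -> Finance
  Xander -> Legal
  Carol -> Research
  Frank -> Finance
  Mia -> Engineering
  Sam -> Marketing
  Uma -> Engineering
  Rosa -> Sales


7 groups:
Design, 1
Engineering, 2
Finance, 2
Legal, 1
Marketing, 1
Research, 1
Sales, 1


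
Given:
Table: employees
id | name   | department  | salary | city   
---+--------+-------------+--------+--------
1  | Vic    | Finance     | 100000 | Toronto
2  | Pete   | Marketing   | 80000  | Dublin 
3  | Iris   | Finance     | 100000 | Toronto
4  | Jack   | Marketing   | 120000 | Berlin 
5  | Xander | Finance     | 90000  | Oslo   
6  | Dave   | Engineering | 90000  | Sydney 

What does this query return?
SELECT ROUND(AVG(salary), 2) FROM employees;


SUM(salary) = 580000
COUNT = 6
ROUND(AVG, 2) = ROUND(580000 / 6, 2) = 96666.67

96666.67


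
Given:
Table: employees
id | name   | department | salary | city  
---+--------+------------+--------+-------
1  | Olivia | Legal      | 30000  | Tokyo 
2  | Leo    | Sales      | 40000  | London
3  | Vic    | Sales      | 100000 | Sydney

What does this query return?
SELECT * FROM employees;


SELECT * returns all 3 rows with all columns

3 rows:
1, Olivia, Legal, 30000, Tokyo
2, Leo, Sales, 40000, London
3, Vic, Sales, 100000, Sydney


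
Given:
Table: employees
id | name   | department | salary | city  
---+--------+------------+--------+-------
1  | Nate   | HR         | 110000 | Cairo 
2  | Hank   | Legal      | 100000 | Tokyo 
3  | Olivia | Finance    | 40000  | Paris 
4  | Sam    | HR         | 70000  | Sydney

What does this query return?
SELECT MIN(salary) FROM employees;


Salaries: 110000, 100000, 40000, 70000
MIN = 40000

40000


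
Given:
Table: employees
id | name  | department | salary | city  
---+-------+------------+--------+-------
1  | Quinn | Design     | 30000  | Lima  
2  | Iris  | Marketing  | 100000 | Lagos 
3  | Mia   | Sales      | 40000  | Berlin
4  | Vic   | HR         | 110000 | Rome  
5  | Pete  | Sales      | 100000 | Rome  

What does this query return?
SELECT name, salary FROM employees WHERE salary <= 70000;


Filtering: salary <= 70000
Matching: 2 rows

2 rows:
Quinn, 30000
Mia, 40000


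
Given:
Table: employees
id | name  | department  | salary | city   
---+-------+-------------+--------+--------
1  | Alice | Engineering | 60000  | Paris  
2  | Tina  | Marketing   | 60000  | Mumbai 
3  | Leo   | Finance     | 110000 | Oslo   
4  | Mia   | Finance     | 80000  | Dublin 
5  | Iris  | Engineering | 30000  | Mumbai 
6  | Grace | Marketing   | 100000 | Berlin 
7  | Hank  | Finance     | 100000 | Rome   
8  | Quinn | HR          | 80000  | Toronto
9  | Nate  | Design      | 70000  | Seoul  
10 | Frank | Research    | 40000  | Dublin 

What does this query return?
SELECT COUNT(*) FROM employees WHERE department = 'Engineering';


Counting rows where department = 'Engineering'
  Alice -> MATCH
  Iris -> MATCH


2
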